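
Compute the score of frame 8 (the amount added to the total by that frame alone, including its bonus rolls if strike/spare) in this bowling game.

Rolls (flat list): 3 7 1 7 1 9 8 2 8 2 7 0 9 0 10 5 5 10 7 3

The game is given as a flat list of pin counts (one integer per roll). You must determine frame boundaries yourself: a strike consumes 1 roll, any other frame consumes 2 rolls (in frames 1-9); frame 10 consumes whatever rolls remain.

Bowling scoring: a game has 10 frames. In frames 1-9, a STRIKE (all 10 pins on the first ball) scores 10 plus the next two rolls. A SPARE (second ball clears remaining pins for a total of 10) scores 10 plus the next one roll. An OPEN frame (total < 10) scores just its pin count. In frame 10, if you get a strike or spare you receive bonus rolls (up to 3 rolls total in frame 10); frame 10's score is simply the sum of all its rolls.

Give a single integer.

Frame 1: SPARE (3+7=10). 10 + next roll (1) = 11. Cumulative: 11
Frame 2: OPEN (1+7=8). Cumulative: 19
Frame 3: SPARE (1+9=10). 10 + next roll (8) = 18. Cumulative: 37
Frame 4: SPARE (8+2=10). 10 + next roll (8) = 18. Cumulative: 55
Frame 5: SPARE (8+2=10). 10 + next roll (7) = 17. Cumulative: 72
Frame 6: OPEN (7+0=7). Cumulative: 79
Frame 7: OPEN (9+0=9). Cumulative: 88
Frame 8: STRIKE. 10 + next two rolls (5+5) = 20. Cumulative: 108
Frame 9: SPARE (5+5=10). 10 + next roll (10) = 20. Cumulative: 128
Frame 10: STRIKE. Sum of all frame-10 rolls (10+7+3) = 20. Cumulative: 148

Answer: 20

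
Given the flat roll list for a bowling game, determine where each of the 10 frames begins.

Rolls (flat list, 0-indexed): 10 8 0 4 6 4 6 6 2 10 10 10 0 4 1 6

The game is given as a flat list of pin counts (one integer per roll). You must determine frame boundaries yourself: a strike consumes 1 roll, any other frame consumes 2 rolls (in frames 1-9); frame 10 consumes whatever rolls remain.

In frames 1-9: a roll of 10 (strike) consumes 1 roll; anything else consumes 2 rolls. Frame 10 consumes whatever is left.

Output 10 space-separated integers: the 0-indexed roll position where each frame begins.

Frame 1 starts at roll index 0: roll=10 (strike), consumes 1 roll
Frame 2 starts at roll index 1: rolls=8,0 (sum=8), consumes 2 rolls
Frame 3 starts at roll index 3: rolls=4,6 (sum=10), consumes 2 rolls
Frame 4 starts at roll index 5: rolls=4,6 (sum=10), consumes 2 rolls
Frame 5 starts at roll index 7: rolls=6,2 (sum=8), consumes 2 rolls
Frame 6 starts at roll index 9: roll=10 (strike), consumes 1 roll
Frame 7 starts at roll index 10: roll=10 (strike), consumes 1 roll
Frame 8 starts at roll index 11: roll=10 (strike), consumes 1 roll
Frame 9 starts at roll index 12: rolls=0,4 (sum=4), consumes 2 rolls
Frame 10 starts at roll index 14: 2 remaining rolls

Answer: 0 1 3 5 7 9 10 11 12 14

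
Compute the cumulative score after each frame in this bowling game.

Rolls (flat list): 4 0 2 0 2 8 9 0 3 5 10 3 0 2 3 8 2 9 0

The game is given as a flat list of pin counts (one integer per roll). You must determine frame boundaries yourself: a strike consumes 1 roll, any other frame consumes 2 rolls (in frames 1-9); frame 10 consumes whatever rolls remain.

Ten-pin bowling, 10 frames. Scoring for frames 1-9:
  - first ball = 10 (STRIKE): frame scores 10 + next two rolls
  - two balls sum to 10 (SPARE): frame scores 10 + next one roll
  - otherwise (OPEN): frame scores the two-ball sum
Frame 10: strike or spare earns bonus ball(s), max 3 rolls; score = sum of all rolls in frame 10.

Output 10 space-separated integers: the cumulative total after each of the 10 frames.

Frame 1: OPEN (4+0=4). Cumulative: 4
Frame 2: OPEN (2+0=2). Cumulative: 6
Frame 3: SPARE (2+8=10). 10 + next roll (9) = 19. Cumulative: 25
Frame 4: OPEN (9+0=9). Cumulative: 34
Frame 5: OPEN (3+5=8). Cumulative: 42
Frame 6: STRIKE. 10 + next two rolls (3+0) = 13. Cumulative: 55
Frame 7: OPEN (3+0=3). Cumulative: 58
Frame 8: OPEN (2+3=5). Cumulative: 63
Frame 9: SPARE (8+2=10). 10 + next roll (9) = 19. Cumulative: 82
Frame 10: OPEN. Sum of all frame-10 rolls (9+0) = 9. Cumulative: 91

Answer: 4 6 25 34 42 55 58 63 82 91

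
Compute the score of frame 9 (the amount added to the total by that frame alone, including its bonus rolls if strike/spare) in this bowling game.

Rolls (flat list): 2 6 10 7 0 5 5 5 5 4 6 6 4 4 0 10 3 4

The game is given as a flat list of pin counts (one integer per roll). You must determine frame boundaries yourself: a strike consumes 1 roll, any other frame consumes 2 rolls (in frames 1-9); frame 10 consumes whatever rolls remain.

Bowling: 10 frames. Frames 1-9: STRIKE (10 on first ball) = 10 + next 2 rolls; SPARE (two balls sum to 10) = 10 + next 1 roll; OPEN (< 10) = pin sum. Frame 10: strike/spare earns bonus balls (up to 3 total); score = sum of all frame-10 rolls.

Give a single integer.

Frame 1: OPEN (2+6=8). Cumulative: 8
Frame 2: STRIKE. 10 + next two rolls (7+0) = 17. Cumulative: 25
Frame 3: OPEN (7+0=7). Cumulative: 32
Frame 4: SPARE (5+5=10). 10 + next roll (5) = 15. Cumulative: 47
Frame 5: SPARE (5+5=10). 10 + next roll (4) = 14. Cumulative: 61
Frame 6: SPARE (4+6=10). 10 + next roll (6) = 16. Cumulative: 77
Frame 7: SPARE (6+4=10). 10 + next roll (4) = 14. Cumulative: 91
Frame 8: OPEN (4+0=4). Cumulative: 95
Frame 9: STRIKE. 10 + next two rolls (3+4) = 17. Cumulative: 112
Frame 10: OPEN. Sum of all frame-10 rolls (3+4) = 7. Cumulative: 119

Answer: 17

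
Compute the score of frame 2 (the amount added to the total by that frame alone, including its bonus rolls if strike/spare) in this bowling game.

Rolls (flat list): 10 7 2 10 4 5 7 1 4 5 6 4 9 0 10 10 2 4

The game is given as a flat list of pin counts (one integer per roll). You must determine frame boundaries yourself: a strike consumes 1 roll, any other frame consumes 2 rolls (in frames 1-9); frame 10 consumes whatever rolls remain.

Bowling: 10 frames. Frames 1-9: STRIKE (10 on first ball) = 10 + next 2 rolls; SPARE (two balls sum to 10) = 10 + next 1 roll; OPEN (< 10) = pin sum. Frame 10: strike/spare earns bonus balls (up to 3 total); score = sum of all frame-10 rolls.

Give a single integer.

Frame 1: STRIKE. 10 + next two rolls (7+2) = 19. Cumulative: 19
Frame 2: OPEN (7+2=9). Cumulative: 28
Frame 3: STRIKE. 10 + next two rolls (4+5) = 19. Cumulative: 47
Frame 4: OPEN (4+5=9). Cumulative: 56

Answer: 9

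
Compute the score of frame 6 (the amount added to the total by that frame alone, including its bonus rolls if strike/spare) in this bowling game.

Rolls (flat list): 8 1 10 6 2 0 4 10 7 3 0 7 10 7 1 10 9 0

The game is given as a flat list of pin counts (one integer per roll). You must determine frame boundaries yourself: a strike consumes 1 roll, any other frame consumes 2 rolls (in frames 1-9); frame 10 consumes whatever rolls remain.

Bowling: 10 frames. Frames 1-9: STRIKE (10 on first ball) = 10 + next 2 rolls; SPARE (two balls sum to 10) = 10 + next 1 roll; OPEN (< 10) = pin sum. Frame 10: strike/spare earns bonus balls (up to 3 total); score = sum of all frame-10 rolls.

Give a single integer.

Answer: 10

Derivation:
Frame 1: OPEN (8+1=9). Cumulative: 9
Frame 2: STRIKE. 10 + next two rolls (6+2) = 18. Cumulative: 27
Frame 3: OPEN (6+2=8). Cumulative: 35
Frame 4: OPEN (0+4=4). Cumulative: 39
Frame 5: STRIKE. 10 + next two rolls (7+3) = 20. Cumulative: 59
Frame 6: SPARE (7+3=10). 10 + next roll (0) = 10. Cumulative: 69
Frame 7: OPEN (0+7=7). Cumulative: 76
Frame 8: STRIKE. 10 + next two rolls (7+1) = 18. Cumulative: 94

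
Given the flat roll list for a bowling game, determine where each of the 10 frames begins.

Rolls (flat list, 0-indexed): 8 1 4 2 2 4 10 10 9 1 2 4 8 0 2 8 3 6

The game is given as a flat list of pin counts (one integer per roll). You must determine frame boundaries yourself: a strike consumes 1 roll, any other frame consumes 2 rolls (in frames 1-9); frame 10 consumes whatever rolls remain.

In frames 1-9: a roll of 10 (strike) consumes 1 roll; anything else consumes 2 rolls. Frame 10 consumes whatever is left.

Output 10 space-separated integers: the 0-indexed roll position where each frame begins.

Answer: 0 2 4 6 7 8 10 12 14 16

Derivation:
Frame 1 starts at roll index 0: rolls=8,1 (sum=9), consumes 2 rolls
Frame 2 starts at roll index 2: rolls=4,2 (sum=6), consumes 2 rolls
Frame 3 starts at roll index 4: rolls=2,4 (sum=6), consumes 2 rolls
Frame 4 starts at roll index 6: roll=10 (strike), consumes 1 roll
Frame 5 starts at roll index 7: roll=10 (strike), consumes 1 roll
Frame 6 starts at roll index 8: rolls=9,1 (sum=10), consumes 2 rolls
Frame 7 starts at roll index 10: rolls=2,4 (sum=6), consumes 2 rolls
Frame 8 starts at roll index 12: rolls=8,0 (sum=8), consumes 2 rolls
Frame 9 starts at roll index 14: rolls=2,8 (sum=10), consumes 2 rolls
Frame 10 starts at roll index 16: 2 remaining rolls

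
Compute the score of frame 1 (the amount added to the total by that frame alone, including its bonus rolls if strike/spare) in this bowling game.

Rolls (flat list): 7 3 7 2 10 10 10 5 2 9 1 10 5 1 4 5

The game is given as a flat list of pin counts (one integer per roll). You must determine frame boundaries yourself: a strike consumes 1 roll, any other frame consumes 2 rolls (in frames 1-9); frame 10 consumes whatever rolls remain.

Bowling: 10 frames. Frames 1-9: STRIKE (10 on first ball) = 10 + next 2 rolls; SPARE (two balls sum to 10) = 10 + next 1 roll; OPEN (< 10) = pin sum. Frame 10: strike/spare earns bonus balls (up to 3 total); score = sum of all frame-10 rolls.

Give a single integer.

Answer: 17

Derivation:
Frame 1: SPARE (7+3=10). 10 + next roll (7) = 17. Cumulative: 17
Frame 2: OPEN (7+2=9). Cumulative: 26
Frame 3: STRIKE. 10 + next two rolls (10+10) = 30. Cumulative: 56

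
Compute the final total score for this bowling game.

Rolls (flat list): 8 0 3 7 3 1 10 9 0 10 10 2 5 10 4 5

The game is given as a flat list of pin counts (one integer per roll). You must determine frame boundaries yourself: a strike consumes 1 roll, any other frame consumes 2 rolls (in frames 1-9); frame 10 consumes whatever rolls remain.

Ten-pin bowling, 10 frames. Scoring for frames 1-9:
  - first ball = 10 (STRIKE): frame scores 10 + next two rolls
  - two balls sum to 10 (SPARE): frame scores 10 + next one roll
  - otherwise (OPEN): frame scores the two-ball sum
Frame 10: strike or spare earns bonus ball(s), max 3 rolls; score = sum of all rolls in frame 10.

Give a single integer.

Answer: 127

Derivation:
Frame 1: OPEN (8+0=8). Cumulative: 8
Frame 2: SPARE (3+7=10). 10 + next roll (3) = 13. Cumulative: 21
Frame 3: OPEN (3+1=4). Cumulative: 25
Frame 4: STRIKE. 10 + next two rolls (9+0) = 19. Cumulative: 44
Frame 5: OPEN (9+0=9). Cumulative: 53
Frame 6: STRIKE. 10 + next two rolls (10+2) = 22. Cumulative: 75
Frame 7: STRIKE. 10 + next two rolls (2+5) = 17. Cumulative: 92
Frame 8: OPEN (2+5=7). Cumulative: 99
Frame 9: STRIKE. 10 + next two rolls (4+5) = 19. Cumulative: 118
Frame 10: OPEN. Sum of all frame-10 rolls (4+5) = 9. Cumulative: 127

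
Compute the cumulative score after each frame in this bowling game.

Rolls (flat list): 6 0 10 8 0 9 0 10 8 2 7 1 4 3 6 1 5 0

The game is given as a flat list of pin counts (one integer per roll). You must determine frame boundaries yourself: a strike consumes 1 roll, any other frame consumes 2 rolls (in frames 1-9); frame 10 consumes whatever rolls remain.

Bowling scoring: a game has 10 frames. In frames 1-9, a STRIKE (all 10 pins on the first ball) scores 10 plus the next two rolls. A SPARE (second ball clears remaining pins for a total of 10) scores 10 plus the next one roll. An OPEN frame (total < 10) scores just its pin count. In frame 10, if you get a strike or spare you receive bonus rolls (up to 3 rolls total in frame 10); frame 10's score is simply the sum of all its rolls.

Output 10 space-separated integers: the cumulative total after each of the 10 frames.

Frame 1: OPEN (6+0=6). Cumulative: 6
Frame 2: STRIKE. 10 + next two rolls (8+0) = 18. Cumulative: 24
Frame 3: OPEN (8+0=8). Cumulative: 32
Frame 4: OPEN (9+0=9). Cumulative: 41
Frame 5: STRIKE. 10 + next two rolls (8+2) = 20. Cumulative: 61
Frame 6: SPARE (8+2=10). 10 + next roll (7) = 17. Cumulative: 78
Frame 7: OPEN (7+1=8). Cumulative: 86
Frame 8: OPEN (4+3=7). Cumulative: 93
Frame 9: OPEN (6+1=7). Cumulative: 100
Frame 10: OPEN. Sum of all frame-10 rolls (5+0) = 5. Cumulative: 105

Answer: 6 24 32 41 61 78 86 93 100 105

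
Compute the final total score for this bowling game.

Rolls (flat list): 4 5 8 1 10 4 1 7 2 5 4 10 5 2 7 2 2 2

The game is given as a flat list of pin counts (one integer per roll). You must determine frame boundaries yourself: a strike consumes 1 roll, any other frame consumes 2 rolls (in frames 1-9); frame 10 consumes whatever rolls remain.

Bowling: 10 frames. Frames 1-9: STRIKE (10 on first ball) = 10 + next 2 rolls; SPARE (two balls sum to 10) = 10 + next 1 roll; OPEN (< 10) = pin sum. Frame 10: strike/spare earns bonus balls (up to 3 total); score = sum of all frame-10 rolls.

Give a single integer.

Answer: 93

Derivation:
Frame 1: OPEN (4+5=9). Cumulative: 9
Frame 2: OPEN (8+1=9). Cumulative: 18
Frame 3: STRIKE. 10 + next two rolls (4+1) = 15. Cumulative: 33
Frame 4: OPEN (4+1=5). Cumulative: 38
Frame 5: OPEN (7+2=9). Cumulative: 47
Frame 6: OPEN (5+4=9). Cumulative: 56
Frame 7: STRIKE. 10 + next two rolls (5+2) = 17. Cumulative: 73
Frame 8: OPEN (5+2=7). Cumulative: 80
Frame 9: OPEN (7+2=9). Cumulative: 89
Frame 10: OPEN. Sum of all frame-10 rolls (2+2) = 4. Cumulative: 93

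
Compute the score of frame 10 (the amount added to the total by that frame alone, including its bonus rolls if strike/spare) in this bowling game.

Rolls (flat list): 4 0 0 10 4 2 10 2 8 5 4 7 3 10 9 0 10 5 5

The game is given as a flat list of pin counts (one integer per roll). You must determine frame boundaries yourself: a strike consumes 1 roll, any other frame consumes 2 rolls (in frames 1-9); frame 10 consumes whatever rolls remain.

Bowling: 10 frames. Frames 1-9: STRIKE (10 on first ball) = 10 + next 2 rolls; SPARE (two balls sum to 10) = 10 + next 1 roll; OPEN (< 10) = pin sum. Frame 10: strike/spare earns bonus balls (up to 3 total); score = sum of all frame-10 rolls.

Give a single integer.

Frame 1: OPEN (4+0=4). Cumulative: 4
Frame 2: SPARE (0+10=10). 10 + next roll (4) = 14. Cumulative: 18
Frame 3: OPEN (4+2=6). Cumulative: 24
Frame 4: STRIKE. 10 + next two rolls (2+8) = 20. Cumulative: 44
Frame 5: SPARE (2+8=10). 10 + next roll (5) = 15. Cumulative: 59
Frame 6: OPEN (5+4=9). Cumulative: 68
Frame 7: SPARE (7+3=10). 10 + next roll (10) = 20. Cumulative: 88
Frame 8: STRIKE. 10 + next two rolls (9+0) = 19. Cumulative: 107
Frame 9: OPEN (9+0=9). Cumulative: 116
Frame 10: STRIKE. Sum of all frame-10 rolls (10+5+5) = 20. Cumulative: 136

Answer: 20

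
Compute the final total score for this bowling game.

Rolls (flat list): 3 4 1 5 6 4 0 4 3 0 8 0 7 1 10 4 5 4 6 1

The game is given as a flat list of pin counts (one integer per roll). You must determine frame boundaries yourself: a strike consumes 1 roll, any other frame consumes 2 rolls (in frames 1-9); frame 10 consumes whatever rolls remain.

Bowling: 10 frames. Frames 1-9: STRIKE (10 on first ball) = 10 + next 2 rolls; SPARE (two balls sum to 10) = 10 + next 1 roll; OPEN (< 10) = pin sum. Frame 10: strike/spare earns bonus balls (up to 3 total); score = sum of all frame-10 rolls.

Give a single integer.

Frame 1: OPEN (3+4=7). Cumulative: 7
Frame 2: OPEN (1+5=6). Cumulative: 13
Frame 3: SPARE (6+4=10). 10 + next roll (0) = 10. Cumulative: 23
Frame 4: OPEN (0+4=4). Cumulative: 27
Frame 5: OPEN (3+0=3). Cumulative: 30
Frame 6: OPEN (8+0=8). Cumulative: 38
Frame 7: OPEN (7+1=8). Cumulative: 46
Frame 8: STRIKE. 10 + next two rolls (4+5) = 19. Cumulative: 65
Frame 9: OPEN (4+5=9). Cumulative: 74
Frame 10: SPARE. Sum of all frame-10 rolls (4+6+1) = 11. Cumulative: 85

Answer: 85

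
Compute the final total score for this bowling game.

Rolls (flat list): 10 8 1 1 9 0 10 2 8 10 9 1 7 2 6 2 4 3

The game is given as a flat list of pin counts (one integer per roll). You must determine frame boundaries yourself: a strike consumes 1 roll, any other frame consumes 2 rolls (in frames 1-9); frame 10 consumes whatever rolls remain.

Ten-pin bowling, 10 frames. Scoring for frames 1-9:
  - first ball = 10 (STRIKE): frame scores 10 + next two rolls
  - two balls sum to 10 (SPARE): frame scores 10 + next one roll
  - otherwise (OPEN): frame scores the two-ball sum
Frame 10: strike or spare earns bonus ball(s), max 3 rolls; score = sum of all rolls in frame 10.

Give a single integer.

Frame 1: STRIKE. 10 + next two rolls (8+1) = 19. Cumulative: 19
Frame 2: OPEN (8+1=9). Cumulative: 28
Frame 3: SPARE (1+9=10). 10 + next roll (0) = 10. Cumulative: 38
Frame 4: SPARE (0+10=10). 10 + next roll (2) = 12. Cumulative: 50
Frame 5: SPARE (2+8=10). 10 + next roll (10) = 20. Cumulative: 70
Frame 6: STRIKE. 10 + next two rolls (9+1) = 20. Cumulative: 90
Frame 7: SPARE (9+1=10). 10 + next roll (7) = 17. Cumulative: 107
Frame 8: OPEN (7+2=9). Cumulative: 116
Frame 9: OPEN (6+2=8). Cumulative: 124
Frame 10: OPEN. Sum of all frame-10 rolls (4+3) = 7. Cumulative: 131

Answer: 131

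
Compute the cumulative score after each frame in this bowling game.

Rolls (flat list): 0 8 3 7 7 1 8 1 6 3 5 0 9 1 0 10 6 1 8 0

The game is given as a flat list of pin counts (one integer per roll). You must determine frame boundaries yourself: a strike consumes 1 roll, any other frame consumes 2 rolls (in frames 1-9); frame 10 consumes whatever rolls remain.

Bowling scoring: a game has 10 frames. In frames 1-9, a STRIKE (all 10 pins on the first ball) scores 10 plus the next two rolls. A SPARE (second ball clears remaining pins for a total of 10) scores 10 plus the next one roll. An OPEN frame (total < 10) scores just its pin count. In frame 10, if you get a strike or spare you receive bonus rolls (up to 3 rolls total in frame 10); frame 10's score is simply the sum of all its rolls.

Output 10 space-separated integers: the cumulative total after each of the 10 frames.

Frame 1: OPEN (0+8=8). Cumulative: 8
Frame 2: SPARE (3+7=10). 10 + next roll (7) = 17. Cumulative: 25
Frame 3: OPEN (7+1=8). Cumulative: 33
Frame 4: OPEN (8+1=9). Cumulative: 42
Frame 5: OPEN (6+3=9). Cumulative: 51
Frame 6: OPEN (5+0=5). Cumulative: 56
Frame 7: SPARE (9+1=10). 10 + next roll (0) = 10. Cumulative: 66
Frame 8: SPARE (0+10=10). 10 + next roll (6) = 16. Cumulative: 82
Frame 9: OPEN (6+1=7). Cumulative: 89
Frame 10: OPEN. Sum of all frame-10 rolls (8+0) = 8. Cumulative: 97

Answer: 8 25 33 42 51 56 66 82 89 97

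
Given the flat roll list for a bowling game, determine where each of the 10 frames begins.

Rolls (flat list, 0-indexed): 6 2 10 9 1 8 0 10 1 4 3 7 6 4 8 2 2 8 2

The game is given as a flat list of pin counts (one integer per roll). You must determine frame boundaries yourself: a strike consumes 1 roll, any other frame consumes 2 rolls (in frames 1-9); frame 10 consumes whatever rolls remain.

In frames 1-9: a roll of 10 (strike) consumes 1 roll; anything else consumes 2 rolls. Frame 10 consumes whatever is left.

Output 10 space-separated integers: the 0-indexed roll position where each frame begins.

Answer: 0 2 3 5 7 8 10 12 14 16

Derivation:
Frame 1 starts at roll index 0: rolls=6,2 (sum=8), consumes 2 rolls
Frame 2 starts at roll index 2: roll=10 (strike), consumes 1 roll
Frame 3 starts at roll index 3: rolls=9,1 (sum=10), consumes 2 rolls
Frame 4 starts at roll index 5: rolls=8,0 (sum=8), consumes 2 rolls
Frame 5 starts at roll index 7: roll=10 (strike), consumes 1 roll
Frame 6 starts at roll index 8: rolls=1,4 (sum=5), consumes 2 rolls
Frame 7 starts at roll index 10: rolls=3,7 (sum=10), consumes 2 rolls
Frame 8 starts at roll index 12: rolls=6,4 (sum=10), consumes 2 rolls
Frame 9 starts at roll index 14: rolls=8,2 (sum=10), consumes 2 rolls
Frame 10 starts at roll index 16: 3 remaining rolls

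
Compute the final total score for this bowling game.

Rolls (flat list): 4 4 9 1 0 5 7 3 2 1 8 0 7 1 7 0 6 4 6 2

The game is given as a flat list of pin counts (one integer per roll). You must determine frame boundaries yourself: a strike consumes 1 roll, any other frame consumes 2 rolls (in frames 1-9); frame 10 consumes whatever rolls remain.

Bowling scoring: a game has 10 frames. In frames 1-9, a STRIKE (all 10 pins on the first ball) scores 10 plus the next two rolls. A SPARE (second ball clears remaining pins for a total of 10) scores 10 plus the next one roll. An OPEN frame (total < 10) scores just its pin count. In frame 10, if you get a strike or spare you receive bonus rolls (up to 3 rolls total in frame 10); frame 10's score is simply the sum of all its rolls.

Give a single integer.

Answer: 85

Derivation:
Frame 1: OPEN (4+4=8). Cumulative: 8
Frame 2: SPARE (9+1=10). 10 + next roll (0) = 10. Cumulative: 18
Frame 3: OPEN (0+5=5). Cumulative: 23
Frame 4: SPARE (7+3=10). 10 + next roll (2) = 12. Cumulative: 35
Frame 5: OPEN (2+1=3). Cumulative: 38
Frame 6: OPEN (8+0=8). Cumulative: 46
Frame 7: OPEN (7+1=8). Cumulative: 54
Frame 8: OPEN (7+0=7). Cumulative: 61
Frame 9: SPARE (6+4=10). 10 + next roll (6) = 16. Cumulative: 77
Frame 10: OPEN. Sum of all frame-10 rolls (6+2) = 8. Cumulative: 85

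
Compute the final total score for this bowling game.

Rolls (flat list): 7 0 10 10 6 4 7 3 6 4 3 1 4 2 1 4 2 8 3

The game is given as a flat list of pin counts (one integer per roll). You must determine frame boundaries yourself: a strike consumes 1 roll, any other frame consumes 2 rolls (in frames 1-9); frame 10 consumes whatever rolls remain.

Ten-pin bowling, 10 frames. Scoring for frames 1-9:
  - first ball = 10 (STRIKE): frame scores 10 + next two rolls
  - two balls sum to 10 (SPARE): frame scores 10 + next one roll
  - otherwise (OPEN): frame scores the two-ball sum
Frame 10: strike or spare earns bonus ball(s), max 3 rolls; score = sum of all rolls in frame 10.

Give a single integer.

Answer: 127

Derivation:
Frame 1: OPEN (7+0=7). Cumulative: 7
Frame 2: STRIKE. 10 + next two rolls (10+6) = 26. Cumulative: 33
Frame 3: STRIKE. 10 + next two rolls (6+4) = 20. Cumulative: 53
Frame 4: SPARE (6+4=10). 10 + next roll (7) = 17. Cumulative: 70
Frame 5: SPARE (7+3=10). 10 + next roll (6) = 16. Cumulative: 86
Frame 6: SPARE (6+4=10). 10 + next roll (3) = 13. Cumulative: 99
Frame 7: OPEN (3+1=4). Cumulative: 103
Frame 8: OPEN (4+2=6). Cumulative: 109
Frame 9: OPEN (1+4=5). Cumulative: 114
Frame 10: SPARE. Sum of all frame-10 rolls (2+8+3) = 13. Cumulative: 127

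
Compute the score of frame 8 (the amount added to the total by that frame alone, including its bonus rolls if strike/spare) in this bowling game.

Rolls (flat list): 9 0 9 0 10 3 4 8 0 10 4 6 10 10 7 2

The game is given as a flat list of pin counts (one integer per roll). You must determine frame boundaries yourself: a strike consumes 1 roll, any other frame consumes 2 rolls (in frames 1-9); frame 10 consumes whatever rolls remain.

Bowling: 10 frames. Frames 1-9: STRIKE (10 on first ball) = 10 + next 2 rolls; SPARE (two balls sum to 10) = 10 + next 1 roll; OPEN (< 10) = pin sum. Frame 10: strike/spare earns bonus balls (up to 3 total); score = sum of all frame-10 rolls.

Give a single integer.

Answer: 27

Derivation:
Frame 1: OPEN (9+0=9). Cumulative: 9
Frame 2: OPEN (9+0=9). Cumulative: 18
Frame 3: STRIKE. 10 + next two rolls (3+4) = 17. Cumulative: 35
Frame 4: OPEN (3+4=7). Cumulative: 42
Frame 5: OPEN (8+0=8). Cumulative: 50
Frame 6: STRIKE. 10 + next two rolls (4+6) = 20. Cumulative: 70
Frame 7: SPARE (4+6=10). 10 + next roll (10) = 20. Cumulative: 90
Frame 8: STRIKE. 10 + next two rolls (10+7) = 27. Cumulative: 117
Frame 9: STRIKE. 10 + next two rolls (7+2) = 19. Cumulative: 136
Frame 10: OPEN. Sum of all frame-10 rolls (7+2) = 9. Cumulative: 145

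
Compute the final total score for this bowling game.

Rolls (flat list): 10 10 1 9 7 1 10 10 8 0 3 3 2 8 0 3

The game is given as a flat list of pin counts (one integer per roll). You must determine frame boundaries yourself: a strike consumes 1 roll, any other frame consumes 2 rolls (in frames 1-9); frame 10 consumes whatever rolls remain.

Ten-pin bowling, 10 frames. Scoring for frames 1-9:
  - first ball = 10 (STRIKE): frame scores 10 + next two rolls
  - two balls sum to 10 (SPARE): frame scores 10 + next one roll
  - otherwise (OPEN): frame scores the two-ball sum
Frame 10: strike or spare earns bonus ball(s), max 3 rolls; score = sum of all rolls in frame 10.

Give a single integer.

Answer: 139

Derivation:
Frame 1: STRIKE. 10 + next two rolls (10+1) = 21. Cumulative: 21
Frame 2: STRIKE. 10 + next two rolls (1+9) = 20. Cumulative: 41
Frame 3: SPARE (1+9=10). 10 + next roll (7) = 17. Cumulative: 58
Frame 4: OPEN (7+1=8). Cumulative: 66
Frame 5: STRIKE. 10 + next two rolls (10+8) = 28. Cumulative: 94
Frame 6: STRIKE. 10 + next two rolls (8+0) = 18. Cumulative: 112
Frame 7: OPEN (8+0=8). Cumulative: 120
Frame 8: OPEN (3+3=6). Cumulative: 126
Frame 9: SPARE (2+8=10). 10 + next roll (0) = 10. Cumulative: 136
Frame 10: OPEN. Sum of all frame-10 rolls (0+3) = 3. Cumulative: 139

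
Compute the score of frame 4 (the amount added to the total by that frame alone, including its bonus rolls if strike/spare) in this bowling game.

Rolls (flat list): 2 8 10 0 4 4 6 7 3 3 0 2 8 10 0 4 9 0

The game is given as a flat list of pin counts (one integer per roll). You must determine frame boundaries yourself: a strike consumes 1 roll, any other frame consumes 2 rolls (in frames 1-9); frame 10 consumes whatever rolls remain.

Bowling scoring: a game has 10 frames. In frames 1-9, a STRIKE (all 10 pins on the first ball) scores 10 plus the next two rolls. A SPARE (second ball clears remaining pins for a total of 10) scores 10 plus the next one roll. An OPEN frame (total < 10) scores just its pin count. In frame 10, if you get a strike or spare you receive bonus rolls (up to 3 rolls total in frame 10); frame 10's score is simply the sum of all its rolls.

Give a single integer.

Answer: 17

Derivation:
Frame 1: SPARE (2+8=10). 10 + next roll (10) = 20. Cumulative: 20
Frame 2: STRIKE. 10 + next two rolls (0+4) = 14. Cumulative: 34
Frame 3: OPEN (0+4=4). Cumulative: 38
Frame 4: SPARE (4+6=10). 10 + next roll (7) = 17. Cumulative: 55
Frame 5: SPARE (7+3=10). 10 + next roll (3) = 13. Cumulative: 68
Frame 6: OPEN (3+0=3). Cumulative: 71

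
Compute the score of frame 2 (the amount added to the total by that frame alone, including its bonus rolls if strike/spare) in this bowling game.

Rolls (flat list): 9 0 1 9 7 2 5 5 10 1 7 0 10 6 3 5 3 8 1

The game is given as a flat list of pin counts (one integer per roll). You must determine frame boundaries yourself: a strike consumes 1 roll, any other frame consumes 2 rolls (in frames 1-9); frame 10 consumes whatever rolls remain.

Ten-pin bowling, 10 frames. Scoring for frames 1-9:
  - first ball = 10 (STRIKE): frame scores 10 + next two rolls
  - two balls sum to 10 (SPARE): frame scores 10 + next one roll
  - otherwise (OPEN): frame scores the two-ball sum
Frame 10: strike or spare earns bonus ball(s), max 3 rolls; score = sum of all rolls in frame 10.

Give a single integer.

Frame 1: OPEN (9+0=9). Cumulative: 9
Frame 2: SPARE (1+9=10). 10 + next roll (7) = 17. Cumulative: 26
Frame 3: OPEN (7+2=9). Cumulative: 35
Frame 4: SPARE (5+5=10). 10 + next roll (10) = 20. Cumulative: 55

Answer: 17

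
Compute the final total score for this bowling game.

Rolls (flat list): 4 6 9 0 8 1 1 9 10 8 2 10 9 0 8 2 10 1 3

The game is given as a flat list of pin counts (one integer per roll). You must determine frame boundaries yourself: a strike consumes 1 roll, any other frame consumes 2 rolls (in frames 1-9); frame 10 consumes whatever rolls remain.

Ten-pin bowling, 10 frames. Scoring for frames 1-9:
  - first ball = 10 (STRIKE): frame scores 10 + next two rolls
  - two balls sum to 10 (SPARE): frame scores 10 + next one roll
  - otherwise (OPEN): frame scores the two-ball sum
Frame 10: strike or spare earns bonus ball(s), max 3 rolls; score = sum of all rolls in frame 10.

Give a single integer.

Answer: 159

Derivation:
Frame 1: SPARE (4+6=10). 10 + next roll (9) = 19. Cumulative: 19
Frame 2: OPEN (9+0=9). Cumulative: 28
Frame 3: OPEN (8+1=9). Cumulative: 37
Frame 4: SPARE (1+9=10). 10 + next roll (10) = 20. Cumulative: 57
Frame 5: STRIKE. 10 + next two rolls (8+2) = 20. Cumulative: 77
Frame 6: SPARE (8+2=10). 10 + next roll (10) = 20. Cumulative: 97
Frame 7: STRIKE. 10 + next two rolls (9+0) = 19. Cumulative: 116
Frame 8: OPEN (9+0=9). Cumulative: 125
Frame 9: SPARE (8+2=10). 10 + next roll (10) = 20. Cumulative: 145
Frame 10: STRIKE. Sum of all frame-10 rolls (10+1+3) = 14. Cumulative: 159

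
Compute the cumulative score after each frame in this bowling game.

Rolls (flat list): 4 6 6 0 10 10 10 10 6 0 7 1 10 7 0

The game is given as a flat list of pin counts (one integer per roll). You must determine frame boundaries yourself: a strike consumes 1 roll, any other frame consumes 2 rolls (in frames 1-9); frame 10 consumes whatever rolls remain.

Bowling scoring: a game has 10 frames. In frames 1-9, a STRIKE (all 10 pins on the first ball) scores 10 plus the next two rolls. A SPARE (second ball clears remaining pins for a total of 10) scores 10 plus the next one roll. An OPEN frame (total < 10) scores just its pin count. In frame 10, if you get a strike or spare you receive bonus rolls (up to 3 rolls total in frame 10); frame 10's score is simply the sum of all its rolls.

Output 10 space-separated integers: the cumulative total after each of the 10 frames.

Answer: 16 22 52 82 108 124 130 138 155 162

Derivation:
Frame 1: SPARE (4+6=10). 10 + next roll (6) = 16. Cumulative: 16
Frame 2: OPEN (6+0=6). Cumulative: 22
Frame 3: STRIKE. 10 + next two rolls (10+10) = 30. Cumulative: 52
Frame 4: STRIKE. 10 + next two rolls (10+10) = 30. Cumulative: 82
Frame 5: STRIKE. 10 + next two rolls (10+6) = 26. Cumulative: 108
Frame 6: STRIKE. 10 + next two rolls (6+0) = 16. Cumulative: 124
Frame 7: OPEN (6+0=6). Cumulative: 130
Frame 8: OPEN (7+1=8). Cumulative: 138
Frame 9: STRIKE. 10 + next two rolls (7+0) = 17. Cumulative: 155
Frame 10: OPEN. Sum of all frame-10 rolls (7+0) = 7. Cumulative: 162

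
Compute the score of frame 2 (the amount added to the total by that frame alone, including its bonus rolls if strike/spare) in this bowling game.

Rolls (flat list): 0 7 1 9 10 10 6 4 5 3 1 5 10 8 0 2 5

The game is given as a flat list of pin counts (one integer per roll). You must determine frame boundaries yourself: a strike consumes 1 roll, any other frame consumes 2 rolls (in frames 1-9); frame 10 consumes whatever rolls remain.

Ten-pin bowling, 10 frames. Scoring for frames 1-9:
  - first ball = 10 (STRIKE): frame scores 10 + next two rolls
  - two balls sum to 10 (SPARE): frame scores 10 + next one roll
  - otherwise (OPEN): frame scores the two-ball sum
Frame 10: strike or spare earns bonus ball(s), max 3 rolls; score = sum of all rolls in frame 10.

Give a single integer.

Answer: 20

Derivation:
Frame 1: OPEN (0+7=7). Cumulative: 7
Frame 2: SPARE (1+9=10). 10 + next roll (10) = 20. Cumulative: 27
Frame 3: STRIKE. 10 + next two rolls (10+6) = 26. Cumulative: 53
Frame 4: STRIKE. 10 + next two rolls (6+4) = 20. Cumulative: 73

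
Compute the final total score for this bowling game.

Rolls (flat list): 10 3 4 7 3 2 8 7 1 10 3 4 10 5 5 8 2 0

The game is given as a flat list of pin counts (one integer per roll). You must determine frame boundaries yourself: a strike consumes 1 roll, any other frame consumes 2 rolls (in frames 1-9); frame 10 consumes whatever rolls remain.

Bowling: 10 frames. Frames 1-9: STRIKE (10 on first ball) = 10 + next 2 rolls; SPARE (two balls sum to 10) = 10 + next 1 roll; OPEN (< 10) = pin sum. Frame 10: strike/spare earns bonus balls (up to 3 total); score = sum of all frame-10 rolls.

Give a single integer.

Frame 1: STRIKE. 10 + next two rolls (3+4) = 17. Cumulative: 17
Frame 2: OPEN (3+4=7). Cumulative: 24
Frame 3: SPARE (7+3=10). 10 + next roll (2) = 12. Cumulative: 36
Frame 4: SPARE (2+8=10). 10 + next roll (7) = 17. Cumulative: 53
Frame 5: OPEN (7+1=8). Cumulative: 61
Frame 6: STRIKE. 10 + next two rolls (3+4) = 17. Cumulative: 78
Frame 7: OPEN (3+4=7). Cumulative: 85
Frame 8: STRIKE. 10 + next two rolls (5+5) = 20. Cumulative: 105
Frame 9: SPARE (5+5=10). 10 + next roll (8) = 18. Cumulative: 123
Frame 10: SPARE. Sum of all frame-10 rolls (8+2+0) = 10. Cumulative: 133

Answer: 133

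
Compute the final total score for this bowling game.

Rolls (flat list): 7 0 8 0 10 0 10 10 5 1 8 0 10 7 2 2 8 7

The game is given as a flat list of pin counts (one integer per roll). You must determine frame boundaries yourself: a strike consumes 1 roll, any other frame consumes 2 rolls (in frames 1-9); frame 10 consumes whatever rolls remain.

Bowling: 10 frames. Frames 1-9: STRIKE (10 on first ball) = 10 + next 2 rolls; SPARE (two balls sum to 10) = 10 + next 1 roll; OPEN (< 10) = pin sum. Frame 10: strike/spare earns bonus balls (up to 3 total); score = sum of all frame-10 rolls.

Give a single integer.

Frame 1: OPEN (7+0=7). Cumulative: 7
Frame 2: OPEN (8+0=8). Cumulative: 15
Frame 3: STRIKE. 10 + next two rolls (0+10) = 20. Cumulative: 35
Frame 4: SPARE (0+10=10). 10 + next roll (10) = 20. Cumulative: 55
Frame 5: STRIKE. 10 + next two rolls (5+1) = 16. Cumulative: 71
Frame 6: OPEN (5+1=6). Cumulative: 77
Frame 7: OPEN (8+0=8). Cumulative: 85
Frame 8: STRIKE. 10 + next two rolls (7+2) = 19. Cumulative: 104
Frame 9: OPEN (7+2=9). Cumulative: 113
Frame 10: SPARE. Sum of all frame-10 rolls (2+8+7) = 17. Cumulative: 130

Answer: 130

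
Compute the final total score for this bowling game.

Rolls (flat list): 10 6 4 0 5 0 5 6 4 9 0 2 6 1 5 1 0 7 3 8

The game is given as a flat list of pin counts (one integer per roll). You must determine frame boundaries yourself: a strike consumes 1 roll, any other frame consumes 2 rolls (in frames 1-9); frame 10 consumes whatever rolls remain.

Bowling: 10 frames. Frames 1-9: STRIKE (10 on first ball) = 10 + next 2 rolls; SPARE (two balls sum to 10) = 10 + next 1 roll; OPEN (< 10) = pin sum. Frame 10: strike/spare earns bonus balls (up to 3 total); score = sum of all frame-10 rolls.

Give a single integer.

Frame 1: STRIKE. 10 + next two rolls (6+4) = 20. Cumulative: 20
Frame 2: SPARE (6+4=10). 10 + next roll (0) = 10. Cumulative: 30
Frame 3: OPEN (0+5=5). Cumulative: 35
Frame 4: OPEN (0+5=5). Cumulative: 40
Frame 5: SPARE (6+4=10). 10 + next roll (9) = 19. Cumulative: 59
Frame 6: OPEN (9+0=9). Cumulative: 68
Frame 7: OPEN (2+6=8). Cumulative: 76
Frame 8: OPEN (1+5=6). Cumulative: 82
Frame 9: OPEN (1+0=1). Cumulative: 83
Frame 10: SPARE. Sum of all frame-10 rolls (7+3+8) = 18. Cumulative: 101

Answer: 101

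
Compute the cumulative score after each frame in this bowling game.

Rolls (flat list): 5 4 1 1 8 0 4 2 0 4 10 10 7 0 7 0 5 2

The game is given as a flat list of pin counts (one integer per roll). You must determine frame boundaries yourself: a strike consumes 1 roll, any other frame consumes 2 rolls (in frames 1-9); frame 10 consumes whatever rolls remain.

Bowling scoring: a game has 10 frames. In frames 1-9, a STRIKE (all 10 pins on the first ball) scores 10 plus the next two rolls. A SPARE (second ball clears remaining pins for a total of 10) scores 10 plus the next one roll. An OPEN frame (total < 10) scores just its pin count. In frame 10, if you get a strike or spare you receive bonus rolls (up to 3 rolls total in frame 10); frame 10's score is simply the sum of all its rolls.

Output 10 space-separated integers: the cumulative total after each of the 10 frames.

Frame 1: OPEN (5+4=9). Cumulative: 9
Frame 2: OPEN (1+1=2). Cumulative: 11
Frame 3: OPEN (8+0=8). Cumulative: 19
Frame 4: OPEN (4+2=6). Cumulative: 25
Frame 5: OPEN (0+4=4). Cumulative: 29
Frame 6: STRIKE. 10 + next two rolls (10+7) = 27. Cumulative: 56
Frame 7: STRIKE. 10 + next two rolls (7+0) = 17. Cumulative: 73
Frame 8: OPEN (7+0=7). Cumulative: 80
Frame 9: OPEN (7+0=7). Cumulative: 87
Frame 10: OPEN. Sum of all frame-10 rolls (5+2) = 7. Cumulative: 94

Answer: 9 11 19 25 29 56 73 80 87 94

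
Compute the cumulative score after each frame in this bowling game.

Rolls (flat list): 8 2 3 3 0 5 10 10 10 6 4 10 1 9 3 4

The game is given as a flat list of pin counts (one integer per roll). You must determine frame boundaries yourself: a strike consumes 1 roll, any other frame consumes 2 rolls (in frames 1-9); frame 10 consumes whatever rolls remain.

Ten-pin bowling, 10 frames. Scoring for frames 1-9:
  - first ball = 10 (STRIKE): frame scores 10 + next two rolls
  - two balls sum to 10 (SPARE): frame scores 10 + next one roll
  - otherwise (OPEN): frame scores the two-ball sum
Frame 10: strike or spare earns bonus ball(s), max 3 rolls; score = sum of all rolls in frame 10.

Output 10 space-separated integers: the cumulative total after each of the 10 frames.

Answer: 13 19 24 54 80 100 120 140 153 160

Derivation:
Frame 1: SPARE (8+2=10). 10 + next roll (3) = 13. Cumulative: 13
Frame 2: OPEN (3+3=6). Cumulative: 19
Frame 3: OPEN (0+5=5). Cumulative: 24
Frame 4: STRIKE. 10 + next two rolls (10+10) = 30. Cumulative: 54
Frame 5: STRIKE. 10 + next two rolls (10+6) = 26. Cumulative: 80
Frame 6: STRIKE. 10 + next two rolls (6+4) = 20. Cumulative: 100
Frame 7: SPARE (6+4=10). 10 + next roll (10) = 20. Cumulative: 120
Frame 8: STRIKE. 10 + next two rolls (1+9) = 20. Cumulative: 140
Frame 9: SPARE (1+9=10). 10 + next roll (3) = 13. Cumulative: 153
Frame 10: OPEN. Sum of all frame-10 rolls (3+4) = 7. Cumulative: 160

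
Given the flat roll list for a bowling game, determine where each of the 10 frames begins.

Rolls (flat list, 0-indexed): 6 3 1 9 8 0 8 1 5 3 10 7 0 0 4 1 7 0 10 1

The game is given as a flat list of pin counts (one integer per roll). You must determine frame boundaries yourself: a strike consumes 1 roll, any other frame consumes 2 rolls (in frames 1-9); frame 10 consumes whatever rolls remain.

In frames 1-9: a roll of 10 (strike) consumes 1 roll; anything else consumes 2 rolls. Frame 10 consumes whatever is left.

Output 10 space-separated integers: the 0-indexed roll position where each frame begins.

Frame 1 starts at roll index 0: rolls=6,3 (sum=9), consumes 2 rolls
Frame 2 starts at roll index 2: rolls=1,9 (sum=10), consumes 2 rolls
Frame 3 starts at roll index 4: rolls=8,0 (sum=8), consumes 2 rolls
Frame 4 starts at roll index 6: rolls=8,1 (sum=9), consumes 2 rolls
Frame 5 starts at roll index 8: rolls=5,3 (sum=8), consumes 2 rolls
Frame 6 starts at roll index 10: roll=10 (strike), consumes 1 roll
Frame 7 starts at roll index 11: rolls=7,0 (sum=7), consumes 2 rolls
Frame 8 starts at roll index 13: rolls=0,4 (sum=4), consumes 2 rolls
Frame 9 starts at roll index 15: rolls=1,7 (sum=8), consumes 2 rolls
Frame 10 starts at roll index 17: 3 remaining rolls

Answer: 0 2 4 6 8 10 11 13 15 17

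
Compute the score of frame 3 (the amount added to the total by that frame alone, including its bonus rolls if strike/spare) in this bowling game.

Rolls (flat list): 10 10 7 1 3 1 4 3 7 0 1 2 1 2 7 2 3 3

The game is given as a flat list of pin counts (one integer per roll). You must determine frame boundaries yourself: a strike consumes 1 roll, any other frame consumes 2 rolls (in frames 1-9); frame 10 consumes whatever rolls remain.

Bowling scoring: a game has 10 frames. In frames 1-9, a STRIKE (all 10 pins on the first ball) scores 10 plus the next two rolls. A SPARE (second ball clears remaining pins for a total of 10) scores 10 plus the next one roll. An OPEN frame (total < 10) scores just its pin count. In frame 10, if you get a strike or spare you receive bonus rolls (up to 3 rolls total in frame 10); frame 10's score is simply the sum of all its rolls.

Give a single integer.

Frame 1: STRIKE. 10 + next two rolls (10+7) = 27. Cumulative: 27
Frame 2: STRIKE. 10 + next two rolls (7+1) = 18. Cumulative: 45
Frame 3: OPEN (7+1=8). Cumulative: 53
Frame 4: OPEN (3+1=4). Cumulative: 57
Frame 5: OPEN (4+3=7). Cumulative: 64

Answer: 8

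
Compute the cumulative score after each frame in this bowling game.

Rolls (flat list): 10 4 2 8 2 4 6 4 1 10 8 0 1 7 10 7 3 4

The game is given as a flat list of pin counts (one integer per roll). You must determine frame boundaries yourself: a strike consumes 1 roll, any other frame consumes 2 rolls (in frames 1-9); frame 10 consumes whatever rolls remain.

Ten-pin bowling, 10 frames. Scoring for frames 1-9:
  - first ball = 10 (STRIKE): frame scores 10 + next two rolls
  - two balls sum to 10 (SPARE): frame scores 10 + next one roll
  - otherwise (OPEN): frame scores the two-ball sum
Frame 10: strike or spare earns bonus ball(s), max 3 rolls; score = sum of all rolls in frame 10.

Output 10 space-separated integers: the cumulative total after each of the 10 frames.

Frame 1: STRIKE. 10 + next two rolls (4+2) = 16. Cumulative: 16
Frame 2: OPEN (4+2=6). Cumulative: 22
Frame 3: SPARE (8+2=10). 10 + next roll (4) = 14. Cumulative: 36
Frame 4: SPARE (4+6=10). 10 + next roll (4) = 14. Cumulative: 50
Frame 5: OPEN (4+1=5). Cumulative: 55
Frame 6: STRIKE. 10 + next two rolls (8+0) = 18. Cumulative: 73
Frame 7: OPEN (8+0=8). Cumulative: 81
Frame 8: OPEN (1+7=8). Cumulative: 89
Frame 9: STRIKE. 10 + next two rolls (7+3) = 20. Cumulative: 109
Frame 10: SPARE. Sum of all frame-10 rolls (7+3+4) = 14. Cumulative: 123

Answer: 16 22 36 50 55 73 81 89 109 123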